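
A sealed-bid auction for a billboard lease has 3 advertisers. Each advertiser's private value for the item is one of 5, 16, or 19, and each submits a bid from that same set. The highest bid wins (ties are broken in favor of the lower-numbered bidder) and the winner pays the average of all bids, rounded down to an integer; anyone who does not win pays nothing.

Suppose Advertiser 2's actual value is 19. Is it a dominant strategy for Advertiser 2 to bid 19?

No

Consider the case where Advertiser 1 bids 5 and Advertiser 3 bids 5.
Truthful bid 19: wins, pays 9, utility 19 - 9 = 10.
Bid 16 instead: wins, pays 8, utility 19 - 8 = 11.
Since 11 > 10, bidding 16 is strictly better here, so truthful bidding is not dominant.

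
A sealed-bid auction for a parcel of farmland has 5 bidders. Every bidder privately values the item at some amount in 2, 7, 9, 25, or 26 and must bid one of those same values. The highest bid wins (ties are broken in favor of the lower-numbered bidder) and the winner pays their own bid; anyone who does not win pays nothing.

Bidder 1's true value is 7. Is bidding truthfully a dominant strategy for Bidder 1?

No

Consider the case where Bidder 2 bids 2, Bidder 3 bids 2, Bidder 4 bids 2 and Bidder 5 bids 2.
Truthful bid 7: wins, pays 7, utility 7 - 7 = 0.
Bid 2 instead: wins, pays 2, utility 7 - 2 = 5.
Since 5 > 0, bidding 2 is strictly better here, so truthful bidding is not dominant.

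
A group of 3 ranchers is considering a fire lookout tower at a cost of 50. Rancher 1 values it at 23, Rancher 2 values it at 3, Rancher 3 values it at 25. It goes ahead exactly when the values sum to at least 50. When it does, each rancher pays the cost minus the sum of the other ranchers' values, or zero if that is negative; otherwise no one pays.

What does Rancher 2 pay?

Total value 51 ≥ cost 50, so the project is built.
The other ranchers' values sum to 48.
Cost minus that sum is 50 - 48 = 2.

2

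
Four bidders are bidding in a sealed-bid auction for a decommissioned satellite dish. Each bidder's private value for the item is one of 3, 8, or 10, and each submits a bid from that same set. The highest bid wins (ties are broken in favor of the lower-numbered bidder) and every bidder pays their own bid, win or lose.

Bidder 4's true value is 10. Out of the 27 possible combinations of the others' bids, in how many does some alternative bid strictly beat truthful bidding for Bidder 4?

20

Others bid (3, 3, 3): truth gives 0; bid 8 gives 2 > 0. Violating.
Others bid (3, 3, 10): truth gives -10; bid 3 gives -3 > -10. Violating.
Others bid (3, 8, 10): truth gives -10; bid 3 gives -3 > -10. Violating.
Others bid (3, 10, 3): truth gives -10; bid 3 gives -3 > -10. Violating.
Others bid (3, 3, 8): truth gives 0; no alternative beats it.
Others bid (3, 8, 3): truth gives 0; no alternative beats it.
(Checking all 27 profiles: 20 have a profitable deviation, 7 do not.)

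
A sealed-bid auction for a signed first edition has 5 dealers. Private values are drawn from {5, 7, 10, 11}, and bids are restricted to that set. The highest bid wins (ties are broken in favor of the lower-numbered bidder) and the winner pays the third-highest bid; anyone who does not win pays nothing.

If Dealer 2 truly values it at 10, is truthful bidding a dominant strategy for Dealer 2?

No

Consider the case where Dealer 1 bids 5, Dealer 3 bids 5, Dealer 4 bids 5 and Dealer 5 bids 11.
Truthful bid 10: loses, pays 0, utility 0.
Bid 11 instead: wins, pays 5, utility 10 - 5 = 5.
Since 5 > 0, bidding 11 is strictly better here, so truthful bidding is not dominant.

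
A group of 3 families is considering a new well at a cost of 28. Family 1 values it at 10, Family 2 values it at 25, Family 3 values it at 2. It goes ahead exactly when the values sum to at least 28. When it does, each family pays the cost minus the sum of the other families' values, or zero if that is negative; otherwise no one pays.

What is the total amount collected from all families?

17

Total value 37 ≥ cost 28, so it is built.
Family 1: others sum to 27; max(0, 28 - 27) = 1.
Family 2: others sum to 12; max(0, 28 - 12) = 16.
Family 3: others sum to 35; max(0, 28 - 35) = 0.
Total collected = 1 + 16 + 0 = 17.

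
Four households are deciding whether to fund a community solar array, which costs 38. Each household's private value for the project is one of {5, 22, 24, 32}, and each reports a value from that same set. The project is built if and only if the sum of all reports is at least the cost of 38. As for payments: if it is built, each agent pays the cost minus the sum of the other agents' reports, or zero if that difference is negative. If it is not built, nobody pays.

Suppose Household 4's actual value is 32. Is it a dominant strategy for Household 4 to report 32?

Check each profile of the others' reports and compare truth against every alternative report.
Others report (5, 5, 32): truth gives 32, best alternative gives 32.
Others report (5, 22, 22): truth gives 32, best alternative gives 32.
Others report (5, 22, 24): truth gives 32, best alternative gives 32.
Others report (5, 22, 32): truth gives 32, best alternative gives 32.
Others report (5, 24, 22): truth gives 32, best alternative gives 32.
Others report (5, 24, 24): truth gives 32, best alternative gives 32.
(Remaining 58 profiles checked similarly; truth is weakly best in each.)
In every case the truthful report is at least as good as any alternative, so it is a dominant strategy.

Yes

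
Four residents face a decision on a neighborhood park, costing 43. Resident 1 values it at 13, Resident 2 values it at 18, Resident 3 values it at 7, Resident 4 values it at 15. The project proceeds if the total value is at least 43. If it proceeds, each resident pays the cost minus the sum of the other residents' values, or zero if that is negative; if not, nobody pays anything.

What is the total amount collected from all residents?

Total value 53 ≥ cost 43, so it is built.
Resident 1: others sum to 40; max(0, 43 - 40) = 3.
Resident 2: others sum to 35; max(0, 43 - 35) = 8.
Resident 3: others sum to 46; max(0, 43 - 46) = 0.
Resident 4: others sum to 38; max(0, 43 - 38) = 5.
Total collected = 3 + 8 + 0 + 5 = 16.

16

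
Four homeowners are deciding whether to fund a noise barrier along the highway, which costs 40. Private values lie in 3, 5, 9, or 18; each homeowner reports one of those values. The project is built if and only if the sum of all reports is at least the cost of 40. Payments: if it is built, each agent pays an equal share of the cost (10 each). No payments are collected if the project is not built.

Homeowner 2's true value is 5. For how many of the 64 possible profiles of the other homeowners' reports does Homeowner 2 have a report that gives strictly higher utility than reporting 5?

Others report (9, 9, 18): truth gives -5; report 3 gives 0 > -5. Violating.
Others report (9, 18, 9): truth gives -5; report 3 gives 0 > -5. Violating.
Others report (18, 9, 9): truth gives -5; report 3 gives 0 > -5. Violating.
Others report (3, 3, 3): truth gives 0; no alternative beats it.
Others report (3, 3, 5): truth gives 0; no alternative beats it.
(Checking all 64 profiles: 3 have a profitable deviation, 61 do not.)

3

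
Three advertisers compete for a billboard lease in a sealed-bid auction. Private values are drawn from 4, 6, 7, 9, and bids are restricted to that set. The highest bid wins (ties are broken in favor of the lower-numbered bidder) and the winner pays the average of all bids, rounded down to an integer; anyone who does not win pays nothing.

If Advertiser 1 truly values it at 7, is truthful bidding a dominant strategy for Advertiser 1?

Consider the case where Advertiser 2 bids 4 and Advertiser 3 bids 4.
Truthful bid 7: wins, pays 5, utility 7 - 5 = 2.
Bid 4 instead: wins, pays 4, utility 7 - 4 = 3.
Since 3 > 2, bidding 4 is strictly better here, so truthful bidding is not dominant.

No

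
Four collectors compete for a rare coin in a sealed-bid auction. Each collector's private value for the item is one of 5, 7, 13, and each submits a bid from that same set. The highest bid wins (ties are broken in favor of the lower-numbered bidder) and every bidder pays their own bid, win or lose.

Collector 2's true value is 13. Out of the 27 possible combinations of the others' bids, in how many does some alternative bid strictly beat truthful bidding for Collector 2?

Others bid (5, 5, 5): truth gives 0; bid 7 gives 6 > 0. Violating.
Others bid (5, 5, 7): truth gives 0; bid 7 gives 6 > 0. Violating.
Others bid (5, 7, 5): truth gives 0; bid 7 gives 6 > 0. Violating.
Others bid (5, 7, 7): truth gives 0; bid 7 gives 6 > 0. Violating.
Others bid (5, 5, 13): truth gives 0; no alternative beats it.
Others bid (5, 7, 13): truth gives 0; no alternative beats it.
(Checking all 27 profiles: 13 have a profitable deviation, 14 do not.)

13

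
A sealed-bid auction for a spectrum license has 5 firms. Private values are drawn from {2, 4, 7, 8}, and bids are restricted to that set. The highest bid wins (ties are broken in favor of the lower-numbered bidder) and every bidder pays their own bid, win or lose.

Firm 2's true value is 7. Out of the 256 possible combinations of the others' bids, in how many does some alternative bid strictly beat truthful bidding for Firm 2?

210

Others bid (2, 2, 2, 2): truth gives 0; bid 4 gives 3 > 0. Violating.
Others bid (2, 2, 2, 4): truth gives 0; bid 4 gives 3 > 0. Violating.
Others bid (2, 2, 2, 8): truth gives -7; bid 8 gives -1 > -7. Violating.
Others bid (2, 2, 4, 2): truth gives 0; bid 4 gives 3 > 0. Violating.
Others bid (2, 2, 2, 7): truth gives 0; no alternative beats it.
Others bid (2, 2, 4, 7): truth gives 0; no alternative beats it.
(Checking all 256 profiles: 210 have a profitable deviation, 46 do not.)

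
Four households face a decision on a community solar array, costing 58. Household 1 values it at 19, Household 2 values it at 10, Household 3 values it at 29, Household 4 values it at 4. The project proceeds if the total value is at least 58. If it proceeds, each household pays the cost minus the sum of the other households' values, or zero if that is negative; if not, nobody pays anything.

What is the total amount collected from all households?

Total value 62 ≥ cost 58, so it is built.
Household 1: others sum to 43; max(0, 58 - 43) = 15.
Household 2: others sum to 52; max(0, 58 - 52) = 6.
Household 3: others sum to 33; max(0, 58 - 33) = 25.
Household 4: others sum to 58; max(0, 58 - 58) = 0.
Total collected = 15 + 6 + 25 + 0 = 46.

46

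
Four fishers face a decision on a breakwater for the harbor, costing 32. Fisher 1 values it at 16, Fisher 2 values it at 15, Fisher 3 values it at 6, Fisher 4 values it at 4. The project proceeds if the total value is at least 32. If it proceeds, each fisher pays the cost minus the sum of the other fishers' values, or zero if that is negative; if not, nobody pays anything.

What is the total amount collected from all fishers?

13

Total value 41 ≥ cost 32, so it is built.
Fisher 1: others sum to 25; max(0, 32 - 25) = 7.
Fisher 2: others sum to 26; max(0, 32 - 26) = 6.
Fisher 3: others sum to 35; max(0, 32 - 35) = 0.
Fisher 4: others sum to 37; max(0, 32 - 37) = 0.
Total collected = 7 + 6 + 0 + 0 = 13.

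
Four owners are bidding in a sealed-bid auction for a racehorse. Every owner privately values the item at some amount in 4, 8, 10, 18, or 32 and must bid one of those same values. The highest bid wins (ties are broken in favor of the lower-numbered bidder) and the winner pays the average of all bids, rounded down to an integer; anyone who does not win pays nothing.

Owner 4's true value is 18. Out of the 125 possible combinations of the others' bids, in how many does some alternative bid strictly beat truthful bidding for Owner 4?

Others bid (4, 4, 4): truth gives 11; bid 8 gives 13 > 11. Violating.
Others bid (4, 4, 8): truth gives 10; bid 10 gives 12 > 10. Violating.
Others bid (4, 4, 18): truth gives 0; bid 32 gives 4 > 0. Violating.
Others bid (4, 8, 4): truth gives 10; bid 10 gives 12 > 10. Violating.
Others bid (4, 4, 10): truth gives 9; no alternative beats it.
Others bid (4, 4, 32): truth gives 0; no alternative beats it.
(Checking all 125 profiles: 35 have a profitable deviation, 90 do not.)

35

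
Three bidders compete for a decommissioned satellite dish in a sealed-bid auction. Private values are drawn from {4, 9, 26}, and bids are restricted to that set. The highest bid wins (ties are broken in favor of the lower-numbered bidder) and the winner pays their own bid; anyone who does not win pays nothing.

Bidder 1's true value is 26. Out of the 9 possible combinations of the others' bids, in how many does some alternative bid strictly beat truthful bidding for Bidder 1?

4

Others bid (4, 4): truth gives 0; bid 4 gives 22 > 0. Violating.
Others bid (4, 9): truth gives 0; bid 9 gives 17 > 0. Violating.
Others bid (9, 4): truth gives 0; bid 9 gives 17 > 0. Violating.
Others bid (9, 9): truth gives 0; bid 9 gives 17 > 0. Violating.
Others bid (4, 26): truth gives 0; no alternative beats it.
Others bid (9, 26): truth gives 0; no alternative beats it.
(Checking all 9 profiles: 4 have a profitable deviation, 5 do not.)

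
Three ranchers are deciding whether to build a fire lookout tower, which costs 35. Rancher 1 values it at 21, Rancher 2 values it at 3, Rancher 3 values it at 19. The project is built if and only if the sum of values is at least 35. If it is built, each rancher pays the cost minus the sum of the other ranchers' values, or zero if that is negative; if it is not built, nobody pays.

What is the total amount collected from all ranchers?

Total value 43 ≥ cost 35, so it is built.
Rancher 1: others sum to 22; max(0, 35 - 22) = 13.
Rancher 2: others sum to 40; max(0, 35 - 40) = 0.
Rancher 3: others sum to 24; max(0, 35 - 24) = 11.
Total collected = 13 + 0 + 11 = 24.

24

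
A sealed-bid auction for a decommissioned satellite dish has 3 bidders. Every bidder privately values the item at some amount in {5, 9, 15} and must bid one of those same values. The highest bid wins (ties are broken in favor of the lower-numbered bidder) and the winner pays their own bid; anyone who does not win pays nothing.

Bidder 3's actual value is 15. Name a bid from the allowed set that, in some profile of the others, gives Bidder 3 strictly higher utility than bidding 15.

Suppose Bidder 1 bids 5 and Bidder 2 bids 5.
Bid 15: wins, pays 15, utility 15 - 15 = 0.
Bid 9: wins, pays 9, utility 15 - 9 = 6.
So bidding 9 beats truth here (6 > 0).

9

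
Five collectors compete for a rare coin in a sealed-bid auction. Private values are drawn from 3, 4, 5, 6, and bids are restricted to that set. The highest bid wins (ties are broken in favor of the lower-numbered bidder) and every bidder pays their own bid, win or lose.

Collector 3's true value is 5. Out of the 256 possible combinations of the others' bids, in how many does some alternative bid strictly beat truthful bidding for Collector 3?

Others bid (3, 3, 3, 3): truth gives 0; bid 4 gives 1 > 0. Violating.
Others bid (3, 3, 3, 4): truth gives 0; bid 4 gives 1 > 0. Violating.
Others bid (3, 3, 3, 6): truth gives -5; bid 6 gives -1 > -5. Violating.
Others bid (3, 3, 4, 3): truth gives 0; bid 4 gives 1 > 0. Violating.
Others bid (3, 3, 3, 5): truth gives 0; no alternative beats it.
Others bid (3, 3, 4, 5): truth gives 0; no alternative beats it.
(Checking all 256 profiles: 224 have a profitable deviation, 32 do not.)

224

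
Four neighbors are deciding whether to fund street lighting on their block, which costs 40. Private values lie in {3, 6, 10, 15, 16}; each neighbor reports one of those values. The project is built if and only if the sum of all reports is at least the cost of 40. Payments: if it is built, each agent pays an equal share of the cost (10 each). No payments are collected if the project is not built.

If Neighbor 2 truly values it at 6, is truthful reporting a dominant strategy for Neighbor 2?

No

Consider the case where Neighbor 1 reports 3, Neighbor 3 reports 15 and Neighbor 4 reports 16.
Truthful report 6: project built, pays 10, utility 6 - 10 = -4.
Report 3 instead: project not built, utility 0.
Since 0 > -4, reporting 3 is strictly better here, so truthful reporting is not dominant.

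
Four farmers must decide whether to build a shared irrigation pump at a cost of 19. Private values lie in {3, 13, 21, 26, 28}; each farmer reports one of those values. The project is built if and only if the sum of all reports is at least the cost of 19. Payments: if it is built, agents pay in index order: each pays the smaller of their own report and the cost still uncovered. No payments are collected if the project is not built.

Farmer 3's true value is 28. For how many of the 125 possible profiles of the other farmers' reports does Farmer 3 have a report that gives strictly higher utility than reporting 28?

4

Others report (3, 3, 13): truth gives 15; report 3 gives 25 > 15. Violating.
Others report (3, 3, 21): truth gives 15; report 3 gives 25 > 15. Violating.
Others report (3, 3, 26): truth gives 15; report 3 gives 25 > 15. Violating.
Others report (3, 3, 28): truth gives 15; report 3 gives 25 > 15. Violating.
Others report (3, 3, 3): truth gives 15; no alternative beats it.
Others report (3, 13, 3): truth gives 25; no alternative beats it.
(Checking all 125 profiles: 4 have a profitable deviation, 121 do not.)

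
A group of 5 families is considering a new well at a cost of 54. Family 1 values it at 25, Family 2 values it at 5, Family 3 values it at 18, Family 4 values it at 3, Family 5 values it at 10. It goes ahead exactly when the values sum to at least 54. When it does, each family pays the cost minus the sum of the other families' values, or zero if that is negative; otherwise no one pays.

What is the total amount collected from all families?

32

Total value 61 ≥ cost 54, so it is built.
Family 1: others sum to 36; max(0, 54 - 36) = 18.
Family 2: others sum to 56; max(0, 54 - 56) = 0.
Family 3: others sum to 43; max(0, 54 - 43) = 11.
Family 4: others sum to 58; max(0, 54 - 58) = 0.
Family 5: others sum to 51; max(0, 54 - 51) = 3.
Total collected = 18 + 0 + 11 + 0 + 3 = 32.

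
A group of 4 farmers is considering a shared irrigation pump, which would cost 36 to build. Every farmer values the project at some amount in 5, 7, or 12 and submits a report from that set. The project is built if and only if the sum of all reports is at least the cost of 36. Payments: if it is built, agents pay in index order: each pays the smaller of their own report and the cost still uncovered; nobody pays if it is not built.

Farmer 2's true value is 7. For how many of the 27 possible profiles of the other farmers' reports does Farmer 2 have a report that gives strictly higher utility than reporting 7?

Others report (7, 12, 12): truth gives 0; report 5 gives 2 > 0. Violating.
Others report (12, 7, 12): truth gives 0; report 5 gives 2 > 0. Violating.
Others report (12, 12, 7): truth gives 0; report 5 gives 2 > 0. Violating.
Others report (12, 12, 12): truth gives 0; report 5 gives 2 > 0. Violating.
Others report (5, 5, 5): truth gives 0; no alternative beats it.
Others report (5, 5, 7): truth gives 0; no alternative beats it.
(Checking all 27 profiles: 4 have a profitable deviation, 23 do not.)

4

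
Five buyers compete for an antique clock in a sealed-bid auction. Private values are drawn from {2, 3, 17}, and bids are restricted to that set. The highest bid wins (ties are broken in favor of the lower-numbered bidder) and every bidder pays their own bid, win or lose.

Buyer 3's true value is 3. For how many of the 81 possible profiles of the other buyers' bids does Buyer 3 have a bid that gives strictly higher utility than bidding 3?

77

Others bid (2, 2, 2, 17): truth gives -3; bid 2 gives -2 > -3. Violating.
Others bid (2, 2, 3, 17): truth gives -3; bid 2 gives -2 > -3. Violating.
Others bid (2, 2, 17, 2): truth gives -3; bid 2 gives -2 > -3. Violating.
Others bid (2, 2, 17, 3): truth gives -3; bid 2 gives -2 > -3. Violating.
Others bid (2, 2, 2, 2): truth gives 0; no alternative beats it.
Others bid (2, 2, 2, 3): truth gives 0; no alternative beats it.
(Checking all 81 profiles: 77 have a profitable deviation, 4 do not.)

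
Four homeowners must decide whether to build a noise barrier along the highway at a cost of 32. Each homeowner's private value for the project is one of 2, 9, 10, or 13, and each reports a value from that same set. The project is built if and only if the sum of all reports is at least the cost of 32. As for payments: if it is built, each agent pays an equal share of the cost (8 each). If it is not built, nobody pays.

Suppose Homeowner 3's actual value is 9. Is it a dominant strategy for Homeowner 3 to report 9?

Consider the case where Homeowner 1 reports 2, Homeowner 2 reports 9 and Homeowner 4 reports 9.
Truthful report 9: project not built, utility 0.
Report 13 instead: project built, pays 8, utility 9 - 8 = 1.
Since 1 > 0, reporting 13 is strictly better here, so truthful reporting is not dominant.

No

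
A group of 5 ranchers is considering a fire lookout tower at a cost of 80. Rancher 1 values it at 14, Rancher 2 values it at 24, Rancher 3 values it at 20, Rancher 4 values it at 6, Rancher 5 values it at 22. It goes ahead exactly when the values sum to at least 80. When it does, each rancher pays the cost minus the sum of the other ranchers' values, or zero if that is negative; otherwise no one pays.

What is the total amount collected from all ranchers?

Total value 86 ≥ cost 80, so it is built.
Rancher 1: others sum to 72; max(0, 80 - 72) = 8.
Rancher 2: others sum to 62; max(0, 80 - 62) = 18.
Rancher 3: others sum to 66; max(0, 80 - 66) = 14.
Rancher 4: others sum to 80; max(0, 80 - 80) = 0.
Rancher 5: others sum to 64; max(0, 80 - 64) = 16.
Total collected = 8 + 18 + 14 + 0 + 16 = 56.

56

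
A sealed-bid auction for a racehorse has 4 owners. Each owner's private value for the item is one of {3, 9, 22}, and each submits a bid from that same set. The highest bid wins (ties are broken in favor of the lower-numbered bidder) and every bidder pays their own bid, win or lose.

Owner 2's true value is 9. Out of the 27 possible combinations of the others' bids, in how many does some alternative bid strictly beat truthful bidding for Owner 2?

23

Others bid (3, 3, 22): truth gives -9; bid 3 gives -3 > -9. Violating.
Others bid (3, 9, 22): truth gives -9; bid 3 gives -3 > -9. Violating.
Others bid (3, 22, 3): truth gives -9; bid 3 gives -3 > -9. Violating.
Others bid (3, 22, 9): truth gives -9; bid 3 gives -3 > -9. Violating.
Others bid (3, 3, 3): truth gives 0; no alternative beats it.
Others bid (3, 3, 9): truth gives 0; no alternative beats it.
(Checking all 27 profiles: 23 have a profitable deviation, 4 do not.)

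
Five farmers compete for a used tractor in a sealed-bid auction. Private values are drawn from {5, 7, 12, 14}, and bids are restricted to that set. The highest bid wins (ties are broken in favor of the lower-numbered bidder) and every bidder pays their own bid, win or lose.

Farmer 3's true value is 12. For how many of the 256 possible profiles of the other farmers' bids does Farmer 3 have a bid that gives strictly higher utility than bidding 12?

224

Others bid (5, 5, 5, 5): truth gives 0; bid 7 gives 5 > 0. Violating.
Others bid (5, 5, 5, 7): truth gives 0; bid 7 gives 5 > 0. Violating.
Others bid (5, 5, 5, 14): truth gives -12; bid 14 gives -2 > -12. Violating.
Others bid (5, 5, 7, 5): truth gives 0; bid 7 gives 5 > 0. Violating.
Others bid (5, 5, 5, 12): truth gives 0; no alternative beats it.
Others bid (5, 5, 7, 12): truth gives 0; no alternative beats it.
(Checking all 256 profiles: 224 have a profitable deviation, 32 do not.)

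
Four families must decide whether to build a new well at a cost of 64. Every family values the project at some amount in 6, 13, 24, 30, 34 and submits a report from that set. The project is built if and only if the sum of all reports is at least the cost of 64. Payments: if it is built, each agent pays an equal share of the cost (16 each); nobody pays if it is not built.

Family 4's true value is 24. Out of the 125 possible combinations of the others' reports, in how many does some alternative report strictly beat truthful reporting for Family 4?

7

Others report (6, 6, 24): truth gives 0; report 30 gives 8 > 0. Violating.
Others report (6, 13, 13): truth gives 0; report 34 gives 8 > 0. Violating.
Others report (6, 24, 6): truth gives 0; report 30 gives 8 > 0. Violating.
Others report (13, 6, 13): truth gives 0; report 34 gives 8 > 0. Violating.
Others report (6, 6, 6): truth gives 0; no alternative beats it.
Others report (6, 6, 13): truth gives 0; no alternative beats it.
(Checking all 125 profiles: 7 have a profitable deviation, 118 do not.)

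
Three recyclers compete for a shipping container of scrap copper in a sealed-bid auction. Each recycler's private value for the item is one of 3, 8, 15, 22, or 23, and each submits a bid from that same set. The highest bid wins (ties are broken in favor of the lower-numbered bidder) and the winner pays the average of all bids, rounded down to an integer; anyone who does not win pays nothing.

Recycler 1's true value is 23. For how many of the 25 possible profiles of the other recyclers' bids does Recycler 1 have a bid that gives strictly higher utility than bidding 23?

13

Others bid (3, 3): truth gives 14; bid 3 gives 20 > 14. Violating.
Others bid (3, 8): truth gives 12; bid 8 gives 17 > 12. Violating.
Others bid (3, 15): truth gives 10; bid 15 gives 12 > 10. Violating.
Others bid (3, 22): truth gives 7; bid 22 gives 8 > 7. Violating.
Others bid (3, 23): truth gives 7; no alternative beats it.
Others bid (8, 22): truth gives 6; no alternative beats it.
(Checking all 25 profiles: 13 have a profitable deviation, 12 do not.)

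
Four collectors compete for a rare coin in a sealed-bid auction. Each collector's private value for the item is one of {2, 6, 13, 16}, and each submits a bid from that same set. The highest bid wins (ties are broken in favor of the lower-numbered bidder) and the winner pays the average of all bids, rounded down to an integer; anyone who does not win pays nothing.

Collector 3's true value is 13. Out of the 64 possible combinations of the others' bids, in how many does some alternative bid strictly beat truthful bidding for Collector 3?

Others bid (2, 2, 2): truth gives 9; bid 6 gives 10 > 9. Violating.
Others bid (2, 2, 6): truth gives 8; bid 6 gives 9 > 8. Violating.
Others bid (2, 2, 16): truth gives 0; bid 16 gives 4 > 0. Violating.
Others bid (2, 6, 16): truth gives 0; bid 16 gives 3 > 0. Violating.
Others bid (2, 2, 13): truth gives 6; no alternative beats it.
Others bid (2, 6, 2): truth gives 8; no alternative beats it.
(Checking all 64 profiles: 24 have a profitable deviation, 40 do not.)

24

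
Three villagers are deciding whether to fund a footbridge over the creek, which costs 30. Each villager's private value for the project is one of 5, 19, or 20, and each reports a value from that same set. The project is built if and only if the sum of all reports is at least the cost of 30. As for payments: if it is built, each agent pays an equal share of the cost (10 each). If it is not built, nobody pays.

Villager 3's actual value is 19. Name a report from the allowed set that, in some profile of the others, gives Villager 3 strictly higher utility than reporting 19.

20

Suppose Villager 1 reports 5 and Villager 2 reports 5.
Report 19: project not built, utility 0.
Report 20: project built, pays 10, utility 19 - 10 = 9.
So reporting 20 beats truth here (9 > 0).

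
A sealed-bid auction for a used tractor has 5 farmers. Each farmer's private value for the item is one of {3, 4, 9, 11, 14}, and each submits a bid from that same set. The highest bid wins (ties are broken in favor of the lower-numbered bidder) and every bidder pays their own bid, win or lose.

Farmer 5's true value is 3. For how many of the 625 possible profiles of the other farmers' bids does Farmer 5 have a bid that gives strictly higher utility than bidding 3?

1

Others bid (3, 3, 3, 3): truth gives -3; bid 4 gives -1 > -3. Violating.
Others bid (3, 3, 3, 4): truth gives -3; no alternative beats it.
Others bid (3, 3, 3, 9): truth gives -3; no alternative beats it.
(Checking all 625 profiles: 1 has a profitable deviation, 624 do not.)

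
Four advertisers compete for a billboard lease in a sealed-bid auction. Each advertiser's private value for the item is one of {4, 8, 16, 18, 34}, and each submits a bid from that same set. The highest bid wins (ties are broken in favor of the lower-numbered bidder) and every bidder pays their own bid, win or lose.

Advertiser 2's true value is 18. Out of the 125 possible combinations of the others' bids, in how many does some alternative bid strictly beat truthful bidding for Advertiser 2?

Others bid (4, 4, 4): truth gives 0; bid 8 gives 10 > 0. Violating.
Others bid (4, 4, 8): truth gives 0; bid 8 gives 10 > 0. Violating.
Others bid (4, 4, 16): truth gives 0; bid 16 gives 2 > 0. Violating.
Others bid (4, 4, 34): truth gives -18; bid 4 gives -4 > -18. Violating.
Others bid (4, 4, 18): truth gives 0; no alternative beats it.
Others bid (4, 8, 18): truth gives 0; no alternative beats it.
(Checking all 125 profiles: 95 have a profitable deviation, 30 do not.)

95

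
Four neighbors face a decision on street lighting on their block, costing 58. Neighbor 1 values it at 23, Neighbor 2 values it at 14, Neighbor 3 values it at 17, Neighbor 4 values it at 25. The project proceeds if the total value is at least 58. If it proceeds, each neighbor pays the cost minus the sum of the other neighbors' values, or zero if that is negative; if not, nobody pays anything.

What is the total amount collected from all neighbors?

Total value 79 ≥ cost 58, so it is built.
Neighbor 1: others sum to 56; max(0, 58 - 56) = 2.
Neighbor 2: others sum to 65; max(0, 58 - 65) = 0.
Neighbor 3: others sum to 62; max(0, 58 - 62) = 0.
Neighbor 4: others sum to 54; max(0, 58 - 54) = 4.
Total collected = 2 + 0 + 0 + 4 = 6.

6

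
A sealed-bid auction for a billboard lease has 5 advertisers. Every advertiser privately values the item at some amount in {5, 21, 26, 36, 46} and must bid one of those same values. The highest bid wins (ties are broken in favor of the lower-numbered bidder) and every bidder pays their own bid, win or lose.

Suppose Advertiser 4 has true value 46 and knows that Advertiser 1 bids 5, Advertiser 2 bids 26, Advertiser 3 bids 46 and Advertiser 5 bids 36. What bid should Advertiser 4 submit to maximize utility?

Bid 5: loses but pays 5, utility -5.
Bid 21: loses but pays 21, utility -21.
Bid 26: loses but pays 26, utility -26.
Bid 36: loses but pays 36, utility -36.
Bid 46: loses but pays 46, utility -46.
The best choice is 5 with utility -5.

5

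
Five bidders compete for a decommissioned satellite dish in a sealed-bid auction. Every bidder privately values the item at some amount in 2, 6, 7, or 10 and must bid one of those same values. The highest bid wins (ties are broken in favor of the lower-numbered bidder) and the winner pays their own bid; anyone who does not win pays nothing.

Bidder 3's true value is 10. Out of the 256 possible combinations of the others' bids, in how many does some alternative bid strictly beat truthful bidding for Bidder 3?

36

Others bid (2, 2, 2, 2): truth gives 0; bid 6 gives 4 > 0. Violating.
Others bid (2, 2, 2, 6): truth gives 0; bid 6 gives 4 > 0. Violating.
Others bid (2, 2, 2, 7): truth gives 0; bid 7 gives 3 > 0. Violating.
Others bid (2, 2, 6, 2): truth gives 0; bid 6 gives 4 > 0. Violating.
Others bid (2, 2, 2, 10): truth gives 0; no alternative beats it.
Others bid (2, 2, 6, 10): truth gives 0; no alternative beats it.
(Checking all 256 profiles: 36 have a profitable deviation, 220 do not.)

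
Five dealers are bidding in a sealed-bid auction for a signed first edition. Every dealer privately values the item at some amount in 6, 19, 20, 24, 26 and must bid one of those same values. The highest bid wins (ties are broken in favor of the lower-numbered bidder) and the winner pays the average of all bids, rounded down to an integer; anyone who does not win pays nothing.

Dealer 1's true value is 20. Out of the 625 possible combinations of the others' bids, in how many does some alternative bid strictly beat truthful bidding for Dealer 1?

Others bid (6, 6, 6, 6): truth gives 12; bid 6 gives 14 > 12. Violating.
Others bid (6, 6, 6, 24): truth gives 0; bid 24 gives 7 > 0. Violating.
Others bid (6, 6, 6, 26): truth gives 0; bid 26 gives 6 > 0. Violating.
Others bid (6, 6, 19, 19): truth gives 6; bid 19 gives 7 > 6. Violating.
Others bid (6, 6, 6, 19): truth gives 9; no alternative beats it.
Others bid (6, 6, 6, 20): truth gives 9; no alternative beats it.
(Checking all 625 profiles: 207 have a profitable deviation, 418 do not.)

207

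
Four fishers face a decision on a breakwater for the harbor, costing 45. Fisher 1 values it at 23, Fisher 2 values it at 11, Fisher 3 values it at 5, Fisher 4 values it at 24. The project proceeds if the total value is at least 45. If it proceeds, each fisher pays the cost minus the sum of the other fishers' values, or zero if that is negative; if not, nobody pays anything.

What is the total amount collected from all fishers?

11

Total value 63 ≥ cost 45, so it is built.
Fisher 1: others sum to 40; max(0, 45 - 40) = 5.
Fisher 2: others sum to 52; max(0, 45 - 52) = 0.
Fisher 3: others sum to 58; max(0, 45 - 58) = 0.
Fisher 4: others sum to 39; max(0, 45 - 39) = 6.
Total collected = 5 + 0 + 0 + 6 = 11.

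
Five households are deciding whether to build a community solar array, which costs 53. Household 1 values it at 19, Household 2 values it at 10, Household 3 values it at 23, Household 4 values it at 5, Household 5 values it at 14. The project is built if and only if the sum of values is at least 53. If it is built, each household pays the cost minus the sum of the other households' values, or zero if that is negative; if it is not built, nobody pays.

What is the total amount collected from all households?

Total value 71 ≥ cost 53, so it is built.
Household 1: others sum to 52; max(0, 53 - 52) = 1.
Household 2: others sum to 61; max(0, 53 - 61) = 0.
Household 3: others sum to 48; max(0, 53 - 48) = 5.
Household 4: others sum to 66; max(0, 53 - 66) = 0.
Household 5: others sum to 57; max(0, 53 - 57) = 0.
Total collected = 1 + 0 + 5 + 0 + 0 = 6.

6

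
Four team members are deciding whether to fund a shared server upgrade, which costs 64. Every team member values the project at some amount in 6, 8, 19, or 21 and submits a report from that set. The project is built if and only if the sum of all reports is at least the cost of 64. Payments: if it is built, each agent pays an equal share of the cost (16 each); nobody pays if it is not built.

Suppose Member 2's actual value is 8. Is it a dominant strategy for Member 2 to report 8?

Consider the case where Member 1 reports 19, Member 3 reports 19 and Member 4 reports 19.
Truthful report 8: project built, pays 16, utility 8 - 16 = -8.
Report 6 instead: project not built, utility 0.
Since 0 > -8, reporting 6 is strictly better here, so truthful reporting is not dominant.

No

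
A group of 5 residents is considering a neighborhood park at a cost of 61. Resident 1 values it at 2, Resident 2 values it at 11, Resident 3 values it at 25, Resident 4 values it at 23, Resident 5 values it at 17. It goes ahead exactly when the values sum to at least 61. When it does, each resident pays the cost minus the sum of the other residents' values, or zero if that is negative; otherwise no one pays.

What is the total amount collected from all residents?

14

Total value 78 ≥ cost 61, so it is built.
Resident 1: others sum to 76; max(0, 61 - 76) = 0.
Resident 2: others sum to 67; max(0, 61 - 67) = 0.
Resident 3: others sum to 53; max(0, 61 - 53) = 8.
Resident 4: others sum to 55; max(0, 61 - 55) = 6.
Resident 5: others sum to 61; max(0, 61 - 61) = 0.
Total collected = 0 + 0 + 8 + 6 + 0 = 14.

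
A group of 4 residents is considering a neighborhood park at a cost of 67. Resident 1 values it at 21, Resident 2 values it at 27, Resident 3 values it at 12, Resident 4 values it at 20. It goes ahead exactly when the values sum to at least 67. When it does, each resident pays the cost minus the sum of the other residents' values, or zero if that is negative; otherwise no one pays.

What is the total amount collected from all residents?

Total value 80 ≥ cost 67, so it is built.
Resident 1: others sum to 59; max(0, 67 - 59) = 8.
Resident 2: others sum to 53; max(0, 67 - 53) = 14.
Resident 3: others sum to 68; max(0, 67 - 68) = 0.
Resident 4: others sum to 60; max(0, 67 - 60) = 7.
Total collected = 8 + 14 + 0 + 7 = 29.

29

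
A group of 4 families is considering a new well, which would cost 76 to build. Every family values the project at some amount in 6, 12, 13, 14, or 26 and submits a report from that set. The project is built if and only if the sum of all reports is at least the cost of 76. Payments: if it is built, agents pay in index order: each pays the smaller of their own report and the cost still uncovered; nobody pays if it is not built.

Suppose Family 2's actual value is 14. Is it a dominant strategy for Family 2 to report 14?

Consider the case where Family 1 reports 12, Family 3 reports 26 and Family 4 reports 26.
Truthful report 14: project built, pays 14, utility 14 - 14 = 0.
Report 12 instead: project built, pays 12, utility 14 - 12 = 2.
Since 2 > 0, reporting 12 is strictly better here, so truthful reporting is not dominant.

No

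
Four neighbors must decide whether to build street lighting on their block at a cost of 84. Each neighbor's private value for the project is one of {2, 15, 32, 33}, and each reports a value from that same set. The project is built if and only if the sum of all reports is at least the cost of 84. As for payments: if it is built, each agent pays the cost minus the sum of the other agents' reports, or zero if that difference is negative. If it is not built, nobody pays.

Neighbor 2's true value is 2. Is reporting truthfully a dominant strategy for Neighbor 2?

Yes

Check each profile of the others' reports and compare truth against every alternative report.
Others report (15, 32, 32): truth gives 0, best alternative gives -3.
Others report (32, 15, 32): truth gives 0, best alternative gives -3.
Others report (32, 32, 15): truth gives 0, best alternative gives -3.
Others report (15, 32, 33): truth gives 0, best alternative gives -2.
Others report (15, 33, 32): truth gives 0, best alternative gives -2.
Others report (32, 15, 33): truth gives 0, best alternative gives -2.
(Remaining 58 profiles checked similarly; truth is weakly best in each.)
In every case the truthful report is at least as good as any alternative, so it is a dominant strategy.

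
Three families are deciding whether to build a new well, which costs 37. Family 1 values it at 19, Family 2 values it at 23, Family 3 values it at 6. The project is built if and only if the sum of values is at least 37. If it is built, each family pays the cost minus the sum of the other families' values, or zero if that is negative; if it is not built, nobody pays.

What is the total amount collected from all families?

20

Total value 48 ≥ cost 37, so it is built.
Family 1: others sum to 29; max(0, 37 - 29) = 8.
Family 2: others sum to 25; max(0, 37 - 25) = 12.
Family 3: others sum to 42; max(0, 37 - 42) = 0.
Total collected = 8 + 12 + 0 = 20.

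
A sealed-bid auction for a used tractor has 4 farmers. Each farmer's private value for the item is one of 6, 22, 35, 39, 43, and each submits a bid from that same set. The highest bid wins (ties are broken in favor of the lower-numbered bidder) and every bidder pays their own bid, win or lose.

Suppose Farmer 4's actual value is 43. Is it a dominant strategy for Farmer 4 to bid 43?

Consider the case where Farmer 1 bids 6, Farmer 2 bids 6 and Farmer 3 bids 6.
Truthful bid 43: wins, pays 43, utility 43 - 43 = 0.
Bid 22 instead: wins, pays 22, utility 43 - 22 = 21.
Since 21 > 0, bidding 22 is strictly better here, so truthful bidding is not dominant.

No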